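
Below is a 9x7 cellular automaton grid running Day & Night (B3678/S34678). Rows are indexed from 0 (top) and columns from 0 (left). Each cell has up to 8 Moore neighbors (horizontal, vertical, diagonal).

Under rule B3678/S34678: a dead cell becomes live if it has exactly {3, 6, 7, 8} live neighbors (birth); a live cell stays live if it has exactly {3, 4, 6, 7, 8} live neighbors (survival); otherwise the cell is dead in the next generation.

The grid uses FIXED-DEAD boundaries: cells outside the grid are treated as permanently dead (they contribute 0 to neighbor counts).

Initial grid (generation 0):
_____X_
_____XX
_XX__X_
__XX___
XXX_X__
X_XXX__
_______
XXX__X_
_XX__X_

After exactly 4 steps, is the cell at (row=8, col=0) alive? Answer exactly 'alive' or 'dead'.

Simulating step by step:
Generation 0 (given above): 23 live cells
Generation 1: 23 live cells
______X
____XXX
__XXX_X
XX_XX__
___XX__
__XX___
X___X__
_XX____
XXX____
Generation 2: 13 live cells
_______
____X_X
_XX__X_
___X___
_X__X__
___X___
_______
__XX___
_XX____
Generation 3: 13 live cells
_______
_____X_
___XX__
_X__X__
__XX___
_______
__XX___
_XX____
__XX___
Generation 4: 9 live cells
_______
____X__
____XX_
____X__
_______
_______
_XX____
_X_____
_XX____

Cell (8,0) at generation 4: 0 -> dead

Answer: dead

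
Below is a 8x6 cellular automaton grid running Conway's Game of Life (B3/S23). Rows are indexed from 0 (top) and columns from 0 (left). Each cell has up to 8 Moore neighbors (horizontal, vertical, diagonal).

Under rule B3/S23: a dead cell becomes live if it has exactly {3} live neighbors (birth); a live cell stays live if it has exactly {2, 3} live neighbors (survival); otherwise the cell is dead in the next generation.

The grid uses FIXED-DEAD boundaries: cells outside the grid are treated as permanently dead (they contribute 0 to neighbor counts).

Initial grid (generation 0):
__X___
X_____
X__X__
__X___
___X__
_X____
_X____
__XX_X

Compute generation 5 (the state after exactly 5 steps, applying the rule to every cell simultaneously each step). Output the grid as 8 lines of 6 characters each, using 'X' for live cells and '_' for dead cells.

Simulating step by step:
Generation 0 (given above): 11 live cells
Generation 1: 8 live cells
______
_X____
_X____
__XX__
__X___
__X___
_X____
__X___
Generation 2: 10 live cells
______
______
_X____
_XXX__
_XX___
_XX___
_XX___
______
Generation 3: 8 live cells
______
______
_X____
X__X__
X_____
X__X__
_XX___
______
Generation 4: 8 live cells
______
______
______
XX____
XX____
X_X___
_XX___
______
Generation 5: 7 live cells
(generation 5 grid is the final answer)

Answer: ______
______
______
XX____
__X___
X_X___
_XX___
______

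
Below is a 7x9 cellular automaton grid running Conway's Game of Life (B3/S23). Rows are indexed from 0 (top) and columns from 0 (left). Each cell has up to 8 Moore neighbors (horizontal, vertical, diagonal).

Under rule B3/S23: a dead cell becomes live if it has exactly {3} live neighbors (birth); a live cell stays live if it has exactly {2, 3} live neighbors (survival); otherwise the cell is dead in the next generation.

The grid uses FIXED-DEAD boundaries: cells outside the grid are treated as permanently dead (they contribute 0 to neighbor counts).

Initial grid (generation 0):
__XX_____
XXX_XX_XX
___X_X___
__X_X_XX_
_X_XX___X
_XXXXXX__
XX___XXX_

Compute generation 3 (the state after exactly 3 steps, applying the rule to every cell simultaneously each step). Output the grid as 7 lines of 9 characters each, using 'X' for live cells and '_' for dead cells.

Simulating step by step:
Generation 0 (given above): 30 live cells
Generation 1: 15 live cells
__XXX____
_X___XX__
________X
__X___XX_
_X_______
_________
XX_X___X_
Generation 2: 13 live cells
__XXXX___
__XXXX___
_____X___
_______X_
_________
XXX______
_________
Generation 3: 10 live cells
(generation 3 grid is the final answer)

Answer: __X__X___
__X___X__
___X_XX__
_________
_X_______
_X_______
_X_______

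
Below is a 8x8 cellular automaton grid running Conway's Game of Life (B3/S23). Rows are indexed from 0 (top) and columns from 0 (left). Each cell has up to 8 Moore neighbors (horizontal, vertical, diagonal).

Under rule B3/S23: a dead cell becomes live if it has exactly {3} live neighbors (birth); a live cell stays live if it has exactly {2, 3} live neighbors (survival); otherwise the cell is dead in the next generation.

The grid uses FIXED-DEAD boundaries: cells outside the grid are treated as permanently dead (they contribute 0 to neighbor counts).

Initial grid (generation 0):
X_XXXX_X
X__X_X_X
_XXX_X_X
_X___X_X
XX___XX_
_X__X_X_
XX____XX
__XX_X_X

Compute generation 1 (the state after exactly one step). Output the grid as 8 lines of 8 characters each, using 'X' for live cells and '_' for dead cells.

Answer: _XXX_X__
X____X_X
XX_X_X_X
_____X_X
XXX_X__X
__X_____
XX_XX__X
_XX____X

Derivation:
Simulating step by step:
Generation 0 (given above): 33 live cells
Generation 1: 28 live cells
(generation 1 grid is the final answer)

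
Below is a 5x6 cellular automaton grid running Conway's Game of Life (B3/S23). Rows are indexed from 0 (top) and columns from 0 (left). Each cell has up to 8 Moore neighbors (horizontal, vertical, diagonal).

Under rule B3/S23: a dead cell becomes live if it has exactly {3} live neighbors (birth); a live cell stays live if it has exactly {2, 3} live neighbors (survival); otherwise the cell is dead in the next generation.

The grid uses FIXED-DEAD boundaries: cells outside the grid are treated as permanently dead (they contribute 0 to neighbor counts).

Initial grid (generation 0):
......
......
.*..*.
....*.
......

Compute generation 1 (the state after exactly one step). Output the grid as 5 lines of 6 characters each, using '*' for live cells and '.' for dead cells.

Simulating step by step:
Generation 0 (given above): 3 live cells
Generation 1: 0 live cells
(generation 1 grid is the final answer)

Answer: ......
......
......
......
......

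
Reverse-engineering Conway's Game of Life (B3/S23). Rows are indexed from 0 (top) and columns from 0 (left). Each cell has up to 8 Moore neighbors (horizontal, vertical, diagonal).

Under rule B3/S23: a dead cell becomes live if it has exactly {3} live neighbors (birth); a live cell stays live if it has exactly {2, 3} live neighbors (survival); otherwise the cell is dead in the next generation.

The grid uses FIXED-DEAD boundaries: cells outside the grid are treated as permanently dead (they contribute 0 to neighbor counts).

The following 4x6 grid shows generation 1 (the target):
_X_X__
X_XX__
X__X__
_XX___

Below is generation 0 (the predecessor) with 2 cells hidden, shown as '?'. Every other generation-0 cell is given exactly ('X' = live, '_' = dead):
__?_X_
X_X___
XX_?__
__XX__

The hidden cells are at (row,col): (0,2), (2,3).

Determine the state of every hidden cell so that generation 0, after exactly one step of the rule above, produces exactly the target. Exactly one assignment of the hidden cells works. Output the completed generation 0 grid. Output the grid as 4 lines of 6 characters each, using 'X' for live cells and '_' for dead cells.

Answer: __X_X_
X_X___
XX____
__XX__

Derivation:
Hidden generation-0 cells (in order): (0,2), (2,3).
A hidden cell only influences target cells in its own 3x3 neighborhood. Try each of the 2^2 = 4 assignments, step the completed generation 0 forward once under B3/S23, and compare with the target:
  (0,2)=_ (2,3)=_ -> step gives (0,1)='_' but target has 'X' -> reject
  (0,2)=_ (2,3)=X -> step gives (0,1)='_' but target has 'X' -> reject
  (0,2)=X (2,3)=_ -> step reproduces the target at every cell -> ACCEPT
  (0,2)=X (2,3)=X -> step gives (1,3)='_' but target has 'X' -> reject
Unique solution: (0,2)=live, (2,3)=dead.
Check: live-neighbor counts of every cell in the completed generation 0:
131301
252311
244310
232110
Applying B3/S23 to generation 0 with these counts gives:
_X_X__
X_XX__
X__X__
_XX___
which matches the target exactly.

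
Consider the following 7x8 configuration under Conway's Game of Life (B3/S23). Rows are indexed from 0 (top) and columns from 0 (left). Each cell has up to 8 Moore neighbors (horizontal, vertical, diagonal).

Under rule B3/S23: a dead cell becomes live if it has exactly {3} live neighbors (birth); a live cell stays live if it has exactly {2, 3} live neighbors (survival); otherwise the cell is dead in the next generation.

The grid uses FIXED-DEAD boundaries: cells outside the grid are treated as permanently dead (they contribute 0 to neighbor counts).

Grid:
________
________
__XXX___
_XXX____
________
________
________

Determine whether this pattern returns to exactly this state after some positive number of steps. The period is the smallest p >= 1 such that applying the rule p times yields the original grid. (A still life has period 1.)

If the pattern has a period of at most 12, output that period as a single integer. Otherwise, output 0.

Answer: 2

Derivation:
Simulating and comparing each generation to the original:
Gen 0 (original, given above): 6 live cells
Gen 1: 6 live cells, differs from original
Gen 2: 6 live cells, MATCHES original -> period = 2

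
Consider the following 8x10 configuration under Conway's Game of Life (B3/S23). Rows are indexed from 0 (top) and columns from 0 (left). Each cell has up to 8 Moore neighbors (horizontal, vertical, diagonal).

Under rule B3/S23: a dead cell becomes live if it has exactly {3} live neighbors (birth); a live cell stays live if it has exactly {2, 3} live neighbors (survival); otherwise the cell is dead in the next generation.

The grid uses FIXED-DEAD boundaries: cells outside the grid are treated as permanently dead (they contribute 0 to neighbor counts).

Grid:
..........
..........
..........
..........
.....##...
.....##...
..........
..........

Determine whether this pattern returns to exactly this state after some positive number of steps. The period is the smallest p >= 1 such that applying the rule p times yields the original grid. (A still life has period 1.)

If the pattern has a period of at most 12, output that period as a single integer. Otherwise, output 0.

Answer: 1

Derivation:
Simulating and comparing each generation to the original:
Gen 0 (original, given above): 4 live cells
Gen 1: 4 live cells, MATCHES original -> period = 1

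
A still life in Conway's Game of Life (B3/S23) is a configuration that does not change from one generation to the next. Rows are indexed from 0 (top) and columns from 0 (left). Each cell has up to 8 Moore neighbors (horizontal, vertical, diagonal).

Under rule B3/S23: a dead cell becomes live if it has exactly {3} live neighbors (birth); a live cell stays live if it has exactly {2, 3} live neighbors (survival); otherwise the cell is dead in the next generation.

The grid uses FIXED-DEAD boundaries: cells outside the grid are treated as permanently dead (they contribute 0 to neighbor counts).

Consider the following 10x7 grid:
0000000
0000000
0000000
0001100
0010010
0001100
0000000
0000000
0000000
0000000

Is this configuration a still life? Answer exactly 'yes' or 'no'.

Compute generation 1 and compare to generation 0 (given above):
Generation 1:
0000000
0000000
0000000
0001100
0010010
0001100
0000000
0000000
0000000
0000000
The grids are IDENTICAL -> still life.

Answer: yes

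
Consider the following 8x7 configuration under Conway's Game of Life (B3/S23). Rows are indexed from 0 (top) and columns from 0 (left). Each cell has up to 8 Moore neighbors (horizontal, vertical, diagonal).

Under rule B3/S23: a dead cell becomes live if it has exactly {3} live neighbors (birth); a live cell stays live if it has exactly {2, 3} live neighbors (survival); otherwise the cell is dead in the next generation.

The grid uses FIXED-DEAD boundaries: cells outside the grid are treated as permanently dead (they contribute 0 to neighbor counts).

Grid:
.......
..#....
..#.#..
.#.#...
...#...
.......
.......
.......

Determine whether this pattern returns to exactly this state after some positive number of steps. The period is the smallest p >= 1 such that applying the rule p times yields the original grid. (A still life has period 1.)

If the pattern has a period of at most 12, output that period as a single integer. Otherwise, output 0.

Answer: 2

Derivation:
Simulating and comparing each generation to the original:
Gen 0 (original, given above): 6 live cells
Gen 1: 6 live cells, differs from original
Gen 2: 6 live cells, MATCHES original -> period = 2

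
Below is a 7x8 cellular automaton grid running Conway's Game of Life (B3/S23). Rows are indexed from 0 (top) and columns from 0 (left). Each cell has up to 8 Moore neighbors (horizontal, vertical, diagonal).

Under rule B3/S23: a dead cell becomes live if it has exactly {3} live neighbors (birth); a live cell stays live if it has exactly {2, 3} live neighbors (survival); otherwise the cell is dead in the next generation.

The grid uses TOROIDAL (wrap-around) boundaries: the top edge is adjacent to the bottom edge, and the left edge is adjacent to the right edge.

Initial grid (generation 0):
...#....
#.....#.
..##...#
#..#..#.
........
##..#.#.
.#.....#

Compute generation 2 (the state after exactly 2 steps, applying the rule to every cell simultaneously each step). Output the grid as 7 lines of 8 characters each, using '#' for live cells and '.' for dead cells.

Answer: ...#..##
...#..#.
#...#.#.
...##.##
......#.
......##
..#...#.

Derivation:
Simulating step by step:
Generation 0 (given above): 15 live cells
Generation 1: 22 live cells
#......#
..##...#
####..#.
..##...#
##...#..
##.....#
.##....#
Generation 2: 17 live cells
(generation 2 grid is the final answer)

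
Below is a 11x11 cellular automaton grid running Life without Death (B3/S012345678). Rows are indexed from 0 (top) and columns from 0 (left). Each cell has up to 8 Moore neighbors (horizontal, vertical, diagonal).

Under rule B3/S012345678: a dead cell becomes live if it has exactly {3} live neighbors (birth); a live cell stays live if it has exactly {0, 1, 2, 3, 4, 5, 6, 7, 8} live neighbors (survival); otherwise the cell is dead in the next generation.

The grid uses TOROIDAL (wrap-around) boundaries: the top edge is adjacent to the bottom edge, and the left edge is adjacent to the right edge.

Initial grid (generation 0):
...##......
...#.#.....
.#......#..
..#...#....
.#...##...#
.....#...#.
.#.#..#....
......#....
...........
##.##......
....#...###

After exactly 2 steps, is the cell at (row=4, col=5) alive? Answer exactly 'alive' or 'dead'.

Answer: alive

Derivation:
Simulating step by step:
Generation 0 (given above): 26 live cells
Generation 1: 43 live cells
...###...#.
..##.#.....
.##.....#..
###..###...
.#...##...#
#.#.##...#.
.#.#.##....
......#....
...........
##.##....##
#.#.##..###
Generation 2: 62 live cells
.#.####.##.
.###.#.....
###.##.##..
###..###...
.#.#.###..#
#.####...##
.###.##....
.....##....
#.........#
######..###
#.#.##..###

Cell (4,5) at generation 2: 1 -> alive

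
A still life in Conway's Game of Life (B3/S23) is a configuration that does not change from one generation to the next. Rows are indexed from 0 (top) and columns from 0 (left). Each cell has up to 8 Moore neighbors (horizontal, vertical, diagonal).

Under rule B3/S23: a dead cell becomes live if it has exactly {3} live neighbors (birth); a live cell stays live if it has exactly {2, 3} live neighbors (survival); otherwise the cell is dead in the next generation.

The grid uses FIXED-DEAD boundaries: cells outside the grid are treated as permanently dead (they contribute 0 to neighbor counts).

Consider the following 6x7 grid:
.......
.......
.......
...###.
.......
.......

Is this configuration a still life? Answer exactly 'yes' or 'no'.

Answer: no

Derivation:
Compute generation 1 and compare to generation 0 (given above):
Generation 1:
.......
.......
....#..
....#..
....#..
.......
Cell (2,4) differs: gen0=0 vs gen1=1 -> NOT a still life.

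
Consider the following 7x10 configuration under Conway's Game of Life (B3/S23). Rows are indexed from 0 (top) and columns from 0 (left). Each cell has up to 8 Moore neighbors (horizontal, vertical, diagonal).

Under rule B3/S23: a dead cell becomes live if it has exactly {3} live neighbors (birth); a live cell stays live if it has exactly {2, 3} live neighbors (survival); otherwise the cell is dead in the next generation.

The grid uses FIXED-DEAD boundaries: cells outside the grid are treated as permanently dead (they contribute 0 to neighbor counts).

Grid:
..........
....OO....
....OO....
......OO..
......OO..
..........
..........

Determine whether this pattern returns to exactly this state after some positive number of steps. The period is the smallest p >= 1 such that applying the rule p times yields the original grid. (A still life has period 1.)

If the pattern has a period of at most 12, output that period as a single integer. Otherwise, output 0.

Simulating and comparing each generation to the original:
Gen 0 (original, given above): 8 live cells
Gen 1: 6 live cells, differs from original
Gen 2: 8 live cells, MATCHES original -> period = 2

Answer: 2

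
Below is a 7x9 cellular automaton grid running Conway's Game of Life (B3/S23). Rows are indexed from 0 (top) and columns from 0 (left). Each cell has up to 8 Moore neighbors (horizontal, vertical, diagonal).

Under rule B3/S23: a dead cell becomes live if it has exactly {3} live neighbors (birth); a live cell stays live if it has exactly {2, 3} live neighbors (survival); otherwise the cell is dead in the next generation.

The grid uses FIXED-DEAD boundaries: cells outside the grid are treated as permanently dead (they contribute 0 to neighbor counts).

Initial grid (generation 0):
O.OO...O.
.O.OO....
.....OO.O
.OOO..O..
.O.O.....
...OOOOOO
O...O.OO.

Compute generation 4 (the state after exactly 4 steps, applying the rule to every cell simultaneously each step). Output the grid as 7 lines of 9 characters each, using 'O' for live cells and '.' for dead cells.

Simulating step by step:
Generation 0 (given above): 26 live cells
Generation 1: 27 live cells
.OOOO....
.O.OOOOO.
.O...OOO.
.O.OOOOO.
.O.......
..OO....O
...OO...O
Generation 2: 22 live cells
.O....O..
OO.....O.
OO......O
OO..O..O.
.O...OOO.
..OOO....
..OOO....
Generation 3: 20 live cells
OO.......
..O....O.
..O....OO
..O..O.OO
OO...OOO.
.O....O..
..O.O....
Generation 4: 19 live cells
(generation 4 grid is the final answer)

Answer: .O.......
..O....OO
.OOO.....
..O..O...
OOO..O..O
OOO...OO.
.........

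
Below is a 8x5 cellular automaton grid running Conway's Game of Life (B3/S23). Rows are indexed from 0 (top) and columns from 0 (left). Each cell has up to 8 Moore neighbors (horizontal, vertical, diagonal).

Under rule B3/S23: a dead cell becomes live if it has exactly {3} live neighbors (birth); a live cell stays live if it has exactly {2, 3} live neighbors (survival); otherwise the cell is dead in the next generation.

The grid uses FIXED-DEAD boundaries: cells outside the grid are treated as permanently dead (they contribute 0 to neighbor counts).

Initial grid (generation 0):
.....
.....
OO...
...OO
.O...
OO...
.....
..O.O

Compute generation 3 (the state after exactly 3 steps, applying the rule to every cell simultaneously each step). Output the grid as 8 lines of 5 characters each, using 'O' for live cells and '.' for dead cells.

Answer: .....
.....
.O...
.O...
.....
.....
.....
.....

Derivation:
Simulating step by step:
Generation 0 (given above): 9 live cells
Generation 1: 9 live cells
.....
.....
.....
OOO..
OOO..
OO...
.O...
.....
Generation 2: 5 live cells
.....
.....
.O...
O.O..
.....
.....
OO...
.....
Generation 3: 2 live cells
(generation 3 grid is the final answer)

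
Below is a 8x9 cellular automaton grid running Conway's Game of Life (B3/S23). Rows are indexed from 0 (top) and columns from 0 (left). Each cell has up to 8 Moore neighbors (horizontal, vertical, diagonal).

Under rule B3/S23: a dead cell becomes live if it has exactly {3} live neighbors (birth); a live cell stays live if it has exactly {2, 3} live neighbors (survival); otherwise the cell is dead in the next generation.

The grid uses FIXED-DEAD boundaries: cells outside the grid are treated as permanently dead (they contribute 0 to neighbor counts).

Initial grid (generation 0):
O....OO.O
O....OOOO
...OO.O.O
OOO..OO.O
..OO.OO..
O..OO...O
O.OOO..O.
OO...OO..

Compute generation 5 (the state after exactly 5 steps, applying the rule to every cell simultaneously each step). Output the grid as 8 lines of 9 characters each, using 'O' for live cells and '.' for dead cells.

Answer: .........
.........
.........
OOO.OO...
..O..OO..
O..O..O..
O..O..O..
...O.....

Derivation:
Simulating step by step:
Generation 0 (given above): 36 live cells
Generation 1: 24 live cells
.....O..O
........O
O.OOO...O
.O.......
O.....O..
......OO.
O.O...OO.
OOOOOOO..
Generation 2: 25 live cells
.........
...OO..OO
.OOO.....
OOOO.....
......OO.
.O...O...
O.O.O....
O.OOOOOO.
Generation 3: 16 live cells
.........
...OO....
O........
O..O.....
O.....O..
.O...OO..
O.O......
..O.OOO..
Generation 4: 18 live cells
.........
.........
...OO....
OO.......
OO...OO..
OO...OO..
..OOO....
.O.O.O...
Generation 5: 15 live cells
(generation 5 grid is the final answer)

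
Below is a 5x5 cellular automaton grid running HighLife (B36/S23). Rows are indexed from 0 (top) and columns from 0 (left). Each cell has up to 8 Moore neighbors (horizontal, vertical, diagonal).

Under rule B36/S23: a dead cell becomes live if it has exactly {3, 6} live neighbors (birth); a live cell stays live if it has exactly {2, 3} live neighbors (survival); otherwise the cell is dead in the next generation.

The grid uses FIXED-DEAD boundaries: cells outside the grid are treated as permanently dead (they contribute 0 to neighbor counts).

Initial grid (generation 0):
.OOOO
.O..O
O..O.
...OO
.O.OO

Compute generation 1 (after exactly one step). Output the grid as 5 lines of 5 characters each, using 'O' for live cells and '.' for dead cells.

Answer: .OOOO
OO..O
..OO.
.....
..OOO

Derivation:
Simulating step by step:
Generation 0 (given above): 13 live cells
Generation 1: 12 live cells
(generation 1 grid is the final answer)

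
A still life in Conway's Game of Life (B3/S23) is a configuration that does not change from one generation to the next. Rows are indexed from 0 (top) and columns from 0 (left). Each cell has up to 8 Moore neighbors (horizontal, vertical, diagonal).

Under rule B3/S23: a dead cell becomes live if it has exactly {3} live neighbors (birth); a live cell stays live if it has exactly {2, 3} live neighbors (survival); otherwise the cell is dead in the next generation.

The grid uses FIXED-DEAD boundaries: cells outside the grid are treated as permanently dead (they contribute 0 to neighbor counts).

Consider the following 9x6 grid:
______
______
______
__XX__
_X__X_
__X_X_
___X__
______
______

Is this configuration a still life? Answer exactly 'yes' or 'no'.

Compute generation 1 and compare to generation 0 (given above):
Generation 1:
______
______
______
__XX__
_X__X_
__X_X_
___X__
______
______
The grids are IDENTICAL -> still life.

Answer: yes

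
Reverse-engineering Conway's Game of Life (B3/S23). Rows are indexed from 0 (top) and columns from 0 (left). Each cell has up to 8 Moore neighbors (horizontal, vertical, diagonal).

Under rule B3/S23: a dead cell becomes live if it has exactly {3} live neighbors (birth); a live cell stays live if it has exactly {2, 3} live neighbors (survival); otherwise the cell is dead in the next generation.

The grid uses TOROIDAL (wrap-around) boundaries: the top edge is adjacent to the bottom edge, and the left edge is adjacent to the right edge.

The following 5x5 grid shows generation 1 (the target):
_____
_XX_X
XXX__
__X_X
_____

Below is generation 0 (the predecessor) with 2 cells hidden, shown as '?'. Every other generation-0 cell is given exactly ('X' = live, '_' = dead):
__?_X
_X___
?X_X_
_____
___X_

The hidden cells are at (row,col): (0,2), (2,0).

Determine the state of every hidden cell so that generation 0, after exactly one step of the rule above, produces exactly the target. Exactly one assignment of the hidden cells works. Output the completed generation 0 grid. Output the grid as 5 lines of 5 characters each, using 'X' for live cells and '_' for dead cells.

Answer: ____X
_X___
XX_X_
_____
___X_

Derivation:
Hidden generation-0 cells (in order): (0,2), (2,0).
A hidden cell only influences target cells in its own 3x3 neighborhood. Try each of the 2^2 = 4 assignments, step the completed generation 0 forward once under B3/S23, and compare with the target:
  (0,2)=_ (2,0)=_ -> step gives (1,0)='X' but target has '_' -> reject
  (0,2)=_ (2,0)=X -> step reproduces the target at every cell -> ACCEPT
  (0,2)=X (2,0)=_ -> step gives (0,2)='X' but target has '_' -> reject
  (0,2)=X (2,0)=X -> step gives (0,2)='X' but target has '_' -> reject
Unique solution: (0,2)=dead, (2,0)=live.
Check: live-neighbor counts of every cell in the completed generation 0:
21221
42323
22302
22323
10112
Applying B3/S23 to generation 0 with these counts gives:
_____
_XX_X
XXX__
__X_X
_____
which matches the target exactly.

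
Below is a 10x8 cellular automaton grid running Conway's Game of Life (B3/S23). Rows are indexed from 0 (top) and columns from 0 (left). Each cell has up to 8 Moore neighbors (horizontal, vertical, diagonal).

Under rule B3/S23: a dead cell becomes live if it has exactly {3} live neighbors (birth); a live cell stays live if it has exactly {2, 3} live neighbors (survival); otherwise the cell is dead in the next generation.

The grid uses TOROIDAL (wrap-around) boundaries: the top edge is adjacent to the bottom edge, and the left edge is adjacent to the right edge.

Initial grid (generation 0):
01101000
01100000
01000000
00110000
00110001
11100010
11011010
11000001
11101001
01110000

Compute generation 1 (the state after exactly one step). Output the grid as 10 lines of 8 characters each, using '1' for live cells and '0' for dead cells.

Simulating step by step:
Generation 0 (given above): 31 live cells
Generation 1: 20 live cells
(generation 1 grid is the final answer)

Answer: 10000000
10010000
01010000
01010000
10000001
00001110
00010110
00001110
00000001
00001000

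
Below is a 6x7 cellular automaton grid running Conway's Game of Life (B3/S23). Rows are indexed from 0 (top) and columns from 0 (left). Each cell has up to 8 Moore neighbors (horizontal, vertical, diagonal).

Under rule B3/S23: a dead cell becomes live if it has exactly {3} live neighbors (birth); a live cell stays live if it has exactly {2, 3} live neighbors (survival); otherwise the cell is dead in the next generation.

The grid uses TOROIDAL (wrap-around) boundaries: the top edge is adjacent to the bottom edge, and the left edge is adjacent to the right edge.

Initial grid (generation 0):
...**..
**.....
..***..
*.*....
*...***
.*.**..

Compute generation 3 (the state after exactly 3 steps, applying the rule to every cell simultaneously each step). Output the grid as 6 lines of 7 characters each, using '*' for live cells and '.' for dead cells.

Simulating step by step:
Generation 0 (given above): 16 live cells
Generation 1: 18 live cells
**.**..
.*.....
*.**...
*.*....
*.*.***
*.*...*
Generation 2: 13 live cells
...*..*
....*..
*.**...
*.*.**.
..*..*.
..*....
Generation 3: 15 live cells
(generation 3 grid is the final answer)

Answer: ...*...
..*.*..
..*..**
..*.**.
..*.***
..**...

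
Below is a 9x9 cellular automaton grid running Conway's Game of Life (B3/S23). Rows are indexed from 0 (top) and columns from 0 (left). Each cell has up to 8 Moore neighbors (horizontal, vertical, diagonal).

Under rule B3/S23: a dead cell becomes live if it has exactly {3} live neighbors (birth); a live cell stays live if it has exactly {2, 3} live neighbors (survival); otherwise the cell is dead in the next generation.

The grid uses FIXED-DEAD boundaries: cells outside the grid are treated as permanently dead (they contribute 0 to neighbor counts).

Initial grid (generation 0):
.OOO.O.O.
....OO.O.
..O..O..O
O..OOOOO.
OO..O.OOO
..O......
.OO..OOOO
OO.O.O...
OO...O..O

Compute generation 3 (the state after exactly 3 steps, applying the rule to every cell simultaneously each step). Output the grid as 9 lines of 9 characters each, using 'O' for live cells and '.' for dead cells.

Answer: ......O..
..O...O.O
......O.O
O.OO.....
O..O.....
O.OOO..O.
O.OO.O..O
O..O...O.
.O.......

Derivation:
Simulating step by step:
Generation 0 (given above): 38 live cells
Generation 1: 31 live cells
..OO.O...
.O...O.OO
........O
O.OO.....
OOO.O...O
O.OO.....
O..OOOOO.
.....O..O
OOO.O....
Generation 2: 30 live cells
..O.O.O..
..O.O.OOO
.OO....OO
O.OO.....
O...O....
O.....OO.
.OOO.OOO.
O.O....O.
.O.......
Generation 3: 25 live cells
(generation 3 grid is the final answer)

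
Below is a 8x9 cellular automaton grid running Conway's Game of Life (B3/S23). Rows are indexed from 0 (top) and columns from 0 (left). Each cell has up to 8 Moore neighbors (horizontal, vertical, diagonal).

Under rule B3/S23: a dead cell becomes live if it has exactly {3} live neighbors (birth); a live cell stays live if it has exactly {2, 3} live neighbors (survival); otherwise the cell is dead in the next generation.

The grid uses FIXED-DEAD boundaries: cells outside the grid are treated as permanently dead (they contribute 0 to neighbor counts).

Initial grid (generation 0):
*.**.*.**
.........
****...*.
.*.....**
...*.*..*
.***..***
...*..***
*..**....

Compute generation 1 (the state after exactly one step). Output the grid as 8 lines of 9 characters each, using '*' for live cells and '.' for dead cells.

Answer: .........
*...*.***
***....**
**.**.***
.*.**....
...*.*...
.*...**.*
...**..*.

Derivation:
Simulating step by step:
Generation 0 (given above): 30 live cells
Generation 1: 29 live cells
(generation 1 grid is the final answer)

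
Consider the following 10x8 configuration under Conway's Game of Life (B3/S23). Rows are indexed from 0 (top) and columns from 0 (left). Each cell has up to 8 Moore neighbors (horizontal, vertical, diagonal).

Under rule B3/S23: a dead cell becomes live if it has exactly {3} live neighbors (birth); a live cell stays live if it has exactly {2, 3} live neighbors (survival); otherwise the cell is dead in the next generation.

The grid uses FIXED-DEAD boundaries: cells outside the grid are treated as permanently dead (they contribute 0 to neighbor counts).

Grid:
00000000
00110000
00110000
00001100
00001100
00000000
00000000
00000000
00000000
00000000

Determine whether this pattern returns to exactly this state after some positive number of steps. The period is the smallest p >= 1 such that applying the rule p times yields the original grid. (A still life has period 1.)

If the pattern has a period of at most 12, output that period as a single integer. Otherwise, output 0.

Answer: 2

Derivation:
Simulating and comparing each generation to the original:
Gen 0 (original, given above): 8 live cells
Gen 1: 6 live cells, differs from original
Gen 2: 8 live cells, MATCHES original -> period = 2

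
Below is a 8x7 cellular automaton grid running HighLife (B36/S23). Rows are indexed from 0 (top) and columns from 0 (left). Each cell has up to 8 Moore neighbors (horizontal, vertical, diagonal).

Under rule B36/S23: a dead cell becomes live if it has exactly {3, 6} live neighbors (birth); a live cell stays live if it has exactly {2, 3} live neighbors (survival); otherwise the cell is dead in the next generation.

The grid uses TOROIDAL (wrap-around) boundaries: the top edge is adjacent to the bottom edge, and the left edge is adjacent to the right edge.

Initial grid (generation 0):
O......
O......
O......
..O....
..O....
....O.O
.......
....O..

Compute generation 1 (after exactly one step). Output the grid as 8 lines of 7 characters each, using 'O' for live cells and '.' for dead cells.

Answer: .......
OO....O
.O.....
.O.....
...O...
.......
.....O.
.......

Derivation:
Simulating step by step:
Generation 0 (given above): 8 live cells
Generation 1: 7 live cells
(generation 1 grid is the final answer)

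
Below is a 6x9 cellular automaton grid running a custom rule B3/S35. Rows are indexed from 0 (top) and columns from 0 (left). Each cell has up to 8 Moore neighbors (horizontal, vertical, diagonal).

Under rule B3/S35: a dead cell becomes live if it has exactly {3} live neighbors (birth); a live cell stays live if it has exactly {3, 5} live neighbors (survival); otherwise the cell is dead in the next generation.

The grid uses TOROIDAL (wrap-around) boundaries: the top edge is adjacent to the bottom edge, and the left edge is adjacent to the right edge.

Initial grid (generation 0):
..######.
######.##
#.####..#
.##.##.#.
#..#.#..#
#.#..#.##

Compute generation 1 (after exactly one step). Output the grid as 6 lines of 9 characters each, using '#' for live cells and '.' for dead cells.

Simulating step by step:
Generation 0 (given above): 34 live cells
Generation 1: 14 live cells
(generation 1 grid is the final answer)

Answer: ..#..#.#.
.#......#
#....#..#
.........
...#.#..#
#.#.....#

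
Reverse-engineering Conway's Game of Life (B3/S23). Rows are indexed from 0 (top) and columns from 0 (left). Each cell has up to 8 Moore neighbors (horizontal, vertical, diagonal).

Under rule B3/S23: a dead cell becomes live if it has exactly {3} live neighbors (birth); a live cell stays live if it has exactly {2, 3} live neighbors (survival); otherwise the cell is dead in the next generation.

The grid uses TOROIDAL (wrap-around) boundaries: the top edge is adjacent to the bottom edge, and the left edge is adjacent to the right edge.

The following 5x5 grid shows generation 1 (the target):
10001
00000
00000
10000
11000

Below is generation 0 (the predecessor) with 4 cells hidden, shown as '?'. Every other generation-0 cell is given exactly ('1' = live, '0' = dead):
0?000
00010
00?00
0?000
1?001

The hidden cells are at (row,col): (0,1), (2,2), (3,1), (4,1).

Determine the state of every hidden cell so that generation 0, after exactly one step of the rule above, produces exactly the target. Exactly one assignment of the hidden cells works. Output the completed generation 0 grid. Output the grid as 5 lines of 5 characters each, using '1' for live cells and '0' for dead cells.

Hidden generation-0 cells (in order): (0,1), (2,2), (3,1), (4,1).
A hidden cell only influences target cells in its own 3x3 neighborhood. Try each of the 2^4 = 16 assignments, step the completed generation 0 forward once under B3/S23, and compare with the target:
  (0,1)=0 (2,2)=0 (3,1)=0 (4,1)=0 -> step gives (0,0)='0' but target has '1' -> reject
  (0,1)=0 (2,2)=0 (3,1)=0 (4,1)=1 -> step gives (4,1)='0' but target has '1' -> reject
  (0,1)=0 (2,2)=0 (3,1)=1 (4,1)=0 -> step gives (0,0)='0' but target has '1' -> reject
  (0,1)=0 (2,2)=0 (3,1)=1 (4,1)=1 -> step gives (3,0)='0' but target has '1' -> reject
  (0,1)=0 (2,2)=1 (3,1)=0 (4,1)=0 -> step gives (0,0)='0' but target has '1' -> reject
  (0,1)=0 (2,2)=1 (3,1)=0 (4,1)=1 -> step gives (3,1)='1' but target has '0' -> reject
  (0,1)=0 (2,2)=1 (3,1)=1 (4,1)=0 -> step gives (0,0)='0' but target has '1' -> reject
  (0,1)=0 (2,2)=1 (3,1)=1 (4,1)=1 -> step gives (2,2)='1' but target has '0' -> reject
  (0,1)=1 (2,2)=0 (3,1)=0 (4,1)=0 -> step gives (3,0)='0' but target has '1' -> reject
  (0,1)=1 (2,2)=0 (3,1)=0 (4,1)=1 -> step gives (0,0)='0' but target has '1' -> reject
  (0,1)=1 (2,2)=0 (3,1)=1 (4,1)=0 -> step reproduces the target at every cell -> ACCEPT
  (0,1)=1 (2,2)=0 (3,1)=1 (4,1)=1 -> step gives (0,0)='0' but target has '1' -> reject
  (0,1)=1 (2,2)=1 (3,1)=0 (4,1)=0 -> step gives (1,2)='1' but target has '0' -> reject
  (0,1)=1 (2,2)=1 (3,1)=0 (4,1)=1 -> step gives (0,0)='0' but target has '1' -> reject
  (0,1)=1 (2,2)=1 (3,1)=1 (4,1)=0 -> step gives (1,2)='1' but target has '0' -> reject
  (0,1)=1 (2,2)=1 (3,1)=1 (4,1)=1 -> step gives (0,0)='0' but target has '1' -> reject
Unique solution: (0,1)=live, (2,2)=dead, (3,1)=live, (4,1)=dead.
Check: live-neighbor counts of every cell in the completed generation 0:
31223
11201
11211
31112
33211
Applying B3/S23 to generation 0 with these counts gives:
10001
00000
00000
10000
11000
which matches the target exactly.

Answer: 01000
00010
00000
01000
10001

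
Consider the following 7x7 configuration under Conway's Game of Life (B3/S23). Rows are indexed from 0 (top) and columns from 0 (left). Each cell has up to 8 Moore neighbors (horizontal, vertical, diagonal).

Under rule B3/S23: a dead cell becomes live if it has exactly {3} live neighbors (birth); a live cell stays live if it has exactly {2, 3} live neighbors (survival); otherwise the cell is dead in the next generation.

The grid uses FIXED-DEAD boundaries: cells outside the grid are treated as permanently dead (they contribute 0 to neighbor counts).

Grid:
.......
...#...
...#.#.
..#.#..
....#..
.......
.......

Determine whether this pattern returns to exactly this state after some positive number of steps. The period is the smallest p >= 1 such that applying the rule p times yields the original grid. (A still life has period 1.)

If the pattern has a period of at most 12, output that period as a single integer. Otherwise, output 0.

Simulating and comparing each generation to the original:
Gen 0 (original, given above): 6 live cells
Gen 1: 6 live cells, differs from original
Gen 2: 6 live cells, MATCHES original -> period = 2

Answer: 2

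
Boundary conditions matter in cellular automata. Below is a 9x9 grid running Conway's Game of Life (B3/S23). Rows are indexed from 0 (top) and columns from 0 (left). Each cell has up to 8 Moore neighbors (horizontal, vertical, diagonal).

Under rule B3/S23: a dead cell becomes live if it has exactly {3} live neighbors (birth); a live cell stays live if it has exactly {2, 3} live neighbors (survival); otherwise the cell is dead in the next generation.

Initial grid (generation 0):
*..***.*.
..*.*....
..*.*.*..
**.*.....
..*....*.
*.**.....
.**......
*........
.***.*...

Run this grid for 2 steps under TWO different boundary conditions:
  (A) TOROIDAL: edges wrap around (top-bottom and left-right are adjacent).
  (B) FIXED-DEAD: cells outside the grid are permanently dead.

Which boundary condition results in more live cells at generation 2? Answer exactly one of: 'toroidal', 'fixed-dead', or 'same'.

Under TOROIDAL boundary, generation 2:
...**....
.****.*..
....**...
*****....
*.*......
****....*
.****....
.........
****.****
Population = 33

Under FIXED-DEAD boundary, generation 2:
..****...
.**...*..
....**...
.****....
..*......
.***.....
.****....
*..*.....
.**......
Population = 25

Comparison: toroidal=33, fixed-dead=25 -> toroidal

Answer: toroidal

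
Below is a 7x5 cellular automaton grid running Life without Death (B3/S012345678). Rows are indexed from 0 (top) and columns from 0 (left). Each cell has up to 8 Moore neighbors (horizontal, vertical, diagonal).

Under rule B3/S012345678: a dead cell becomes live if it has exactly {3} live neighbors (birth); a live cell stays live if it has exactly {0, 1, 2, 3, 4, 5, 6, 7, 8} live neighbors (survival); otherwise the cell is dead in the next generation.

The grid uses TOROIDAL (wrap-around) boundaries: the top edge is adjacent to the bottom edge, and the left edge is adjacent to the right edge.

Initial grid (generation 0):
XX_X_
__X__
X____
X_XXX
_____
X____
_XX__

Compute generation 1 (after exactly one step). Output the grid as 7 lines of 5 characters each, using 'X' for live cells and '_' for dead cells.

Answer: XX_X_
X_X_X
X_X__
XXXXX
XX_X_
XX___
_XX_X

Derivation:
Simulating step by step:
Generation 0 (given above): 12 live cells
Generation 1: 21 live cells
(generation 1 grid is the final answer)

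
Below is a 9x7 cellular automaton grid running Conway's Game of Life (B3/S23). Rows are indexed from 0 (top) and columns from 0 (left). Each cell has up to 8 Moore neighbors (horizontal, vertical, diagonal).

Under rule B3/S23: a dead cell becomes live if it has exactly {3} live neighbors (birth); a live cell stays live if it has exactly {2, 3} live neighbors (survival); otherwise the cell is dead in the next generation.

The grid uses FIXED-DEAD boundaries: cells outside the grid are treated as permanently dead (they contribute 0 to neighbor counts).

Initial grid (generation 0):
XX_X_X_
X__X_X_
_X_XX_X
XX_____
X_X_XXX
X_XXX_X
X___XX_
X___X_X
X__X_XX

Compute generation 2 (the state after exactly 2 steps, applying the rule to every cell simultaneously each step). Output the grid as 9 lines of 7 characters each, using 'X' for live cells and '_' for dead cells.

Answer: XXX____
X__X_XX
XXXX___
X_X___X
X__X__X
X__X__X
X_X__XX
XX__X_X
____XXX

Derivation:
Simulating step by step:
Generation 0 (given above): 33 live cells
Generation 1: 29 live cells
XXX____
X__X_XX
_X_XXX_
X_____X
X_X_X_X
X_X___X
X_____X
XX_X__X
____XXX
Generation 2: 31 live cells
(generation 2 grid is the final answer)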